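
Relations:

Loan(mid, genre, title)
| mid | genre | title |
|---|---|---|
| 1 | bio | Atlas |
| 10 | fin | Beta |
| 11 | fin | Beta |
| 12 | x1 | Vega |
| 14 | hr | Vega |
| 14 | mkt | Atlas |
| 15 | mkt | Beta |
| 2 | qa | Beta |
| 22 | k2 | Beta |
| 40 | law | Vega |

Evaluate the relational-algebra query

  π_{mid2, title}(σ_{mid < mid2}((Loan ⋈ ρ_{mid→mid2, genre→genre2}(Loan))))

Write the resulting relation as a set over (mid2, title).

{(10, Beta), (11, Beta), (14, Atlas), (14, Vega), (15, Beta), (22, Beta), (40, Vega)}

ρ[mid→mid2, genre→genre2]: schema becomes (mid2, genre2, title); tuples unchanged.
Natural join on title: {(1, bio, Atlas, 1, bio), (1, bio, Atlas, 14, mkt), (10, fin, Beta, 10, fin), (10, fin, Beta, 11, fin), (10, fin, Beta, 15, mkt), (10, fin, Beta, 2, qa), (10, fin, Beta, 22, k2), (11, fin, Beta, 10, fin), (11, fin, Beta, 11, fin), (11, fin, Beta, 15, mkt), (11, fin, Beta, 2, qa), (11, fin, Beta, 22, k2), (12, x1, Vega, 12, x1), (12, x1, Vega, 14, hr), (12, x1, Vega, 40, law), (14, hr, Vega, 12, x1), (14, hr, Vega, 14, hr), (14, hr, Vega, 40, law), (14, mkt, Atlas, 1, bio), (14, mkt, Atlas, 14, mkt), (15, mkt, Beta, 10, fin), (15, mkt, Beta, 11, fin), (15, mkt, Beta, 15, mkt), (15, mkt, Beta, 2, qa), (15, mkt, Beta, 22, k2), (2, qa, Beta, 10, fin), (2, qa, Beta, 11, fin), (2, qa, Beta, 15, mkt), (2, qa, Beta, 2, qa), (2, qa, Beta, 22, k2), (22, k2, Beta, 10, fin), (22, k2, Beta, 11, fin), (22, k2, Beta, 15, mkt), (22, k2, Beta, 2, qa), (22, k2, Beta, 22, k2), (40, law, Vega, 12, x1), (40, law, Vega, 14, hr), (40, law, Vega, 40, law)}
Apply σ_{mid < mid2}; surviving tuples: {(1, bio, Atlas, 14, mkt), (10, fin, Beta, 11, fin), (10, fin, Beta, 15, mkt), (10, fin, Beta, 22, k2), (11, fin, Beta, 15, mkt), (11, fin, Beta, 22, k2), (12, x1, Vega, 14, hr), (12, x1, Vega, 40, law), (14, hr, Vega, 40, law), (15, mkt, Beta, 22, k2), (2, qa, Beta, 10, fin), (2, qa, Beta, 11, fin), (2, qa, Beta, 15, mkt), (2, qa, Beta, 22, k2)}
π[mid2, title]: project onto (mid2, title) (7 duplicate(s) eliminated) → {(10, Beta), (11, Beta), (14, Atlas), (14, Vega), (15, Beta), (22, Beta), (40, Vega)}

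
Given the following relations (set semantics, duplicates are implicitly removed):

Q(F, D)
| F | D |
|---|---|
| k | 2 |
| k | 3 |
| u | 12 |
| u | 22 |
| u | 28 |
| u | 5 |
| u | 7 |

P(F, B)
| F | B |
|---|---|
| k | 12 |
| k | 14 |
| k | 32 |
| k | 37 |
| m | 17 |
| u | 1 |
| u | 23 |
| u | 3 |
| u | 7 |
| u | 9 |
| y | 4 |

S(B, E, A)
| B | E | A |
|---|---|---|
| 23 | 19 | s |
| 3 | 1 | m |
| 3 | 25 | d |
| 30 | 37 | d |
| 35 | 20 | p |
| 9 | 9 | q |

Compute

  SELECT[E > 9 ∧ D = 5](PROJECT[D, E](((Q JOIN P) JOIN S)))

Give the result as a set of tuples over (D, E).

Q ⋈ P (natural join on F): {(k, 2, 12), (k, 2, 14), (k, 2, 32), (k, 2, 37), (k, 3, 12), (k, 3, 14), (k, 3, 32), (k, 3, 37), (u, 12, 1), (u, 12, 23), (u, 12, 3), (u, 12, 7), (u, 12, 9), (u, 22, 1), (u, 22, 23), (u, 22, 3), (u, 22, 7), (u, 22, 9), (u, 28, 1), (u, 28, 23), (u, 28, 3), (u, 28, 7), (u, 28, 9), (u, 5, 1), (u, 5, 23), (u, 5, 3), (u, 5, 7), (u, 5, 9), (u, 7, 1), (u, 7, 23), (u, 7, 3), (u, 7, 7), (u, 7, 9)}
(Q JOIN P) ⋈ S (natural join on B): {(u, 12, 23, 19, s), (u, 12, 3, 1, m), (u, 12, 3, 25, d), (u, 12, 9, 9, q), (u, 22, 23, 19, s), (u, 22, 3, 1, m), (u, 22, 3, 25, d), (u, 22, 9, 9, q), (u, 28, 23, 19, s), (u, 28, 3, 1, m), (u, 28, 3, 25, d), (u, 28, 9, 9, q), (u, 5, 23, 19, s), (u, 5, 3, 1, m), (u, 5, 3, 25, d), (u, 5, 9, 9, q), (u, 7, 23, 19, s), (u, 7, 3, 1, m), (u, 7, 3, 25, d), (u, 7, 9, 9, q)}
π[D, E]: project onto (D, E) → {(12, 1), (12, 19), (12, 25), (12, 9), (22, 1), (22, 19), (22, 25), (22, 9), (28, 1), (28, 19), (28, 25), (28, 9), (5, 1), (5, 19), (5, 25), (5, 9), (7, 1), (7, 19), (7, 25), (7, 9)}
Apply σ_{E > 9 ∧ D = 5}; surviving tuples: {(5, 19), (5, 25)}

{(5, 19), (5, 25)}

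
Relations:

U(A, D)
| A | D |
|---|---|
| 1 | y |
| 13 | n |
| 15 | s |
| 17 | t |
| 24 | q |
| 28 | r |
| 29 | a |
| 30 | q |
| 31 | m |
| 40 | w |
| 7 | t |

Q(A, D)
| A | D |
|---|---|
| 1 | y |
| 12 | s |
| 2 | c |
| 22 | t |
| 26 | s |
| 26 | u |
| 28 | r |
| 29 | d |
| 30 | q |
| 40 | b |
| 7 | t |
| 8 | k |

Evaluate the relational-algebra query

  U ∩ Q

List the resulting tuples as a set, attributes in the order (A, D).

{(1, y), (28, r), (30, q), (7, t)}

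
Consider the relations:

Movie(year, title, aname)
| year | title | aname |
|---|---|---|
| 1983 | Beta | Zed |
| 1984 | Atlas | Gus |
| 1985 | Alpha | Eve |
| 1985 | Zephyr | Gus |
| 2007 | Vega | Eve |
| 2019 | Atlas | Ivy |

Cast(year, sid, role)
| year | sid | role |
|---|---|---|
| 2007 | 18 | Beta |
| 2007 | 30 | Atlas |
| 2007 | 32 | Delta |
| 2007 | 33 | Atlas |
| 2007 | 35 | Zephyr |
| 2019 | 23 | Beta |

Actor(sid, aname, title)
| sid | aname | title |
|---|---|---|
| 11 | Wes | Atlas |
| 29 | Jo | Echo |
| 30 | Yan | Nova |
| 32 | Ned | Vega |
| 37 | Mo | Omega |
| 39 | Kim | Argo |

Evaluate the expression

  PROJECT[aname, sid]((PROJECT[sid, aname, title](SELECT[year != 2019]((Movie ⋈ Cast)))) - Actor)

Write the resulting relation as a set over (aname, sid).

{(Eve, 18), (Eve, 30), (Eve, 32), (Eve, 33), (Eve, 35)}

Joining Movie and Cast on year yields {(2007, Vega, Eve, 18, Beta), (2007, Vega, Eve, 30, Atlas), (2007, Vega, Eve, 32, Delta), (2007, Vega, Eve, 33, Atlas), (2007, Vega, Eve, 35, Zephyr), (2019, Atlas, Ivy, 23, Beta)}.
Filtering on year != 2019 leaves {(2007, Vega, Eve, 18, Beta), (2007, Vega, Eve, 30, Atlas), (2007, Vega, Eve, 32, Delta), (2007, Vega, Eve, 33, Atlas), (2007, Vega, Eve, 35, Zephyr)}.
Keep only column(s) sid, aname, title: {(18, Eve, Vega), (30, Eve, Vega), (32, Eve, Vega), (33, Eve, Vega), (35, Eve, Vega)}
Set difference of the two operands is {(18, Eve, Vega), (30, Eve, Vega), (32, Eve, Vega), (33, Eve, Vega), (35, Eve, Vega)}.
Keep only column(s) aname, sid: {(Eve, 18), (Eve, 30), (Eve, 32), (Eve, 33), (Eve, 35)}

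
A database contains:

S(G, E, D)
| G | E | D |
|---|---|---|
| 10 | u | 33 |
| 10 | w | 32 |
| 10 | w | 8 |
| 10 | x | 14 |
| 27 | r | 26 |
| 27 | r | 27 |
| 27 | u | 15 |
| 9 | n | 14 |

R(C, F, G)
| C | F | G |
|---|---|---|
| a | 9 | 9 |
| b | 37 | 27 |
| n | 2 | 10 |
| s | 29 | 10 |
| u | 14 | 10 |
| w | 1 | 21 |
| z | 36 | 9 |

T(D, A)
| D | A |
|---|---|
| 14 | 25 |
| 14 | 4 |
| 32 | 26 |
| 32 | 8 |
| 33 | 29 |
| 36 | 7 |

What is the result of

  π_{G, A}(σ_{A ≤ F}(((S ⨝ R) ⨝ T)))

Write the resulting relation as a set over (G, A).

S ⋈ R (natural join on G): {(10, u, 33, n, 2), (10, u, 33, s, 29), (10, u, 33, u, 14), (10, w, 32, n, 2), (10, w, 32, s, 29), (10, w, 32, u, 14), (10, w, 8, n, 2), (10, w, 8, s, 29), (10, w, 8, u, 14), (10, x, 14, n, 2), (10, x, 14, s, 29), (10, x, 14, u, 14), (27, r, 26, b, 37), (27, r, 27, b, 37), (27, u, 15, b, 37), (9, n, 14, a, 9), (9, n, 14, z, 36)}
(S ⨝ R) ⋈ T (natural join on D): {(10, u, 33, n, 2, 29), (10, u, 33, s, 29, 29), (10, u, 33, u, 14, 29), (10, w, 32, n, 2, 26), (10, w, 32, n, 2, 8), (10, w, 32, s, 29, 26), (10, w, 32, s, 29, 8), (10, w, 32, u, 14, 26), (10, w, 32, u, 14, 8), (10, x, 14, n, 2, 25), (10, x, 14, n, 2, 4), (10, x, 14, s, 29, 25), (10, x, 14, s, 29, 4), (10, x, 14, u, 14, 25), (10, x, 14, u, 14, 4), (9, n, 14, a, 9, 25), (9, n, 14, a, 9, 4), (9, n, 14, z, 36, 25), (9, n, 14, z, 36, 4)}
Apply σ_{A ≤ F}; surviving tuples: {(10, u, 33, s, 29, 29), (10, w, 32, s, 29, 26), (10, w, 32, s, 29, 8), (10, w, 32, u, 14, 8), (10, x, 14, s, 29, 25), (10, x, 14, s, 29, 4), (10, x, 14, u, 14, 4), (9, n, 14, a, 9, 4), (9, n, 14, z, 36, 25), (9, n, 14, z, 36, 4)}
Keep only column(s) G, A (3 duplicate(s) eliminated): {(10, 25), (10, 26), (10, 29), (10, 4), (10, 8), (9, 25), (9, 4)}

{(10, 25), (10, 26), (10, 29), (10, 4), (10, 8), (9, 25), (9, 4)}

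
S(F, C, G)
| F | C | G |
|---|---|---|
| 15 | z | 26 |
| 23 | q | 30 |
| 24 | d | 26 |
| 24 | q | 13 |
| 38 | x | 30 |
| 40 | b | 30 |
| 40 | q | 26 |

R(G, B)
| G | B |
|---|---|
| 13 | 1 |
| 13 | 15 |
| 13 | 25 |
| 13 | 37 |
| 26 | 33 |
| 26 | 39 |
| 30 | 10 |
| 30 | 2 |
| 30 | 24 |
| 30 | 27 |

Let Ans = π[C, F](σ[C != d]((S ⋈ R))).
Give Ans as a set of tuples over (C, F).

{(b, 40), (q, 23), (q, 24), (q, 40), (x, 38), (z, 15)}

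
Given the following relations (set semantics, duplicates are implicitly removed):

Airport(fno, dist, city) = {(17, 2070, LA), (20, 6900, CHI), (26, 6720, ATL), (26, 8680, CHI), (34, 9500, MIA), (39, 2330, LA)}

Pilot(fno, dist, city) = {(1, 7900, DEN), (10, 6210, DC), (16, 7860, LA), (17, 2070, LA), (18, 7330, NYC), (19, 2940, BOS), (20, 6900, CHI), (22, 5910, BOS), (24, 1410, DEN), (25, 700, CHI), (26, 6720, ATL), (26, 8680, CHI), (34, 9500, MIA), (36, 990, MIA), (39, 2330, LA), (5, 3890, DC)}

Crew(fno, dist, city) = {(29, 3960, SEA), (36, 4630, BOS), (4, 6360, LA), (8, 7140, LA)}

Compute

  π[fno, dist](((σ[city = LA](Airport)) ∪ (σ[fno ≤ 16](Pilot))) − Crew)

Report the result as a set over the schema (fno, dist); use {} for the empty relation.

{(1, 7900), (10, 6210), (16, 7860), (17, 2070), (39, 2330), (5, 3890)}

Selection city = LA: {(17, 2070, LA), (39, 2330, LA)}
Selection fno ≤ 16: {(1, 7900, DEN), (10, 6210, DC), (16, 7860, LA), (5, 3890, DC)}
Set union of the two operands is {(1, 7900, DEN), (10, 6210, DC), (16, 7860, LA), (17, 2070, LA), (39, 2330, LA), (5, 3890, DC)}.
Set difference of the two operands is {(1, 7900, DEN), (10, 6210, DC), (16, 7860, LA), (17, 2070, LA), (39, 2330, LA), (5, 3890, DC)}.
Projecting to fno, dist: {(1, 7900), (10, 6210), (16, 7860), (17, 2070), (39, 2330), (5, 3890)}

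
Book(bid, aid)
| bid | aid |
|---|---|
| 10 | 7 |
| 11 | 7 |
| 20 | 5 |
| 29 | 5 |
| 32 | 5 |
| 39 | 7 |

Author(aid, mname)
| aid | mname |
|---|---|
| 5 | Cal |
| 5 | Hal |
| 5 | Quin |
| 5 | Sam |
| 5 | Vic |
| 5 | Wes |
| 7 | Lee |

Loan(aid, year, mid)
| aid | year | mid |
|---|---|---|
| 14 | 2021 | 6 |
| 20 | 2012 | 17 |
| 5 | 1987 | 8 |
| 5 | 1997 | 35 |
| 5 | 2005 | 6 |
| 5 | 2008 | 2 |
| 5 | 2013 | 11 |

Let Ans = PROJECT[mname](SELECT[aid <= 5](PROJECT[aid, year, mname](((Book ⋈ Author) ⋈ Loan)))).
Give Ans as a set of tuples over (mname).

{Cal, Hal, Quin, Sam, Vic, Wes}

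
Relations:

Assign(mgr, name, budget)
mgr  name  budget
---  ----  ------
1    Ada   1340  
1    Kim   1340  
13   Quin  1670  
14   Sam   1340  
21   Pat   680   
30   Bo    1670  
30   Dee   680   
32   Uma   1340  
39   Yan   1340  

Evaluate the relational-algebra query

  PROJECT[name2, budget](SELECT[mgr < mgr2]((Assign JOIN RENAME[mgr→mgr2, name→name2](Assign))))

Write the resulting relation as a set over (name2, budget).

{(Bo, 1670), (Dee, 680), (Sam, 1340), (Uma, 1340), (Yan, 1340)}

ρ[mgr→mgr2, name→name2]: schema becomes (mgr2, name2, budget); tuples unchanged.
Joining Assign and RENAME[mgr→mgr2, name→name2](Assign) on budget yields {(1, Ada, 1340, 1, Ada), (1, Ada, 1340, 1, Kim), (1, Ada, 1340, 14, Sam), (1, Ada, 1340, 32, Uma), (1, Ada, 1340, 39, Yan), (1, Kim, 1340, 1, Ada), (1, Kim, 1340, 1, Kim), (1, Kim, 1340, 14, Sam), (1, Kim, 1340, 32, Uma), (1, Kim, 1340, 39, Yan), (13, Quin, 1670, 13, Quin), (13, Quin, 1670, 30, Bo), (14, Sam, 1340, 1, Ada), (14, Sam, 1340, 1, Kim), (14, Sam, 1340, 14, Sam), (14, Sam, 1340, 32, Uma), (14, Sam, 1340, 39, Yan), (21, Pat, 680, 21, Pat), (21, Pat, 680, 30, Dee), (30, Bo, 1670, 13, Quin), (30, Bo, 1670, 30, Bo), (30, Dee, 680, 21, Pat), (30, Dee, 680, 30, Dee), (32, Uma, 1340, 1, Ada), (32, Uma, 1340, 1, Kim), (32, Uma, 1340, 14, Sam), (32, Uma, 1340, 32, Uma), (32, Uma, 1340, 39, Yan), (39, Yan, 1340, 1, Ada), (39, Yan, 1340, 1, Kim), (39, Yan, 1340, 14, Sam), (39, Yan, 1340, 32, Uma), (39, Yan, 1340, 39, Yan)}.
σ[mgr < mgr2]: keep tuples satisfying mgr < mgr2 → {(1, Ada, 1340, 14, Sam), (1, Ada, 1340, 32, Uma), (1, Ada, 1340, 39, Yan), (1, Kim, 1340, 14, Sam), (1, Kim, 1340, 32, Uma), (1, Kim, 1340, 39, Yan), (13, Quin, 1670, 30, Bo), (14, Sam, 1340, 32, Uma), (14, Sam, 1340, 39, Yan), (21, Pat, 680, 30, Dee), (32, Uma, 1340, 39, Yan)}
π[name2, budget]: project onto (name2, budget) (6 duplicate(s) eliminated) → {(Bo, 1670), (Dee, 680), (Sam, 1340), (Uma, 1340), (Yan, 1340)}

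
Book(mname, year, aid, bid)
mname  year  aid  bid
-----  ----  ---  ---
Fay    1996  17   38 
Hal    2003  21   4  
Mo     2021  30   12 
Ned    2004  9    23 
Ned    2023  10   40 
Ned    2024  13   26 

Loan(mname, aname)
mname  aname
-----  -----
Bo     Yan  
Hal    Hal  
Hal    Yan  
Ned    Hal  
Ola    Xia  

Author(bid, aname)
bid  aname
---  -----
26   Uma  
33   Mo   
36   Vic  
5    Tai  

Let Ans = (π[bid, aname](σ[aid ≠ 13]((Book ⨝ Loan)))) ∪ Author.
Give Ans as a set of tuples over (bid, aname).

{(23, Hal), (26, Uma), (33, Mo), (36, Vic), (4, Hal), (4, Yan), (40, Hal), (5, Tai)}

Book ⋈ Loan (natural join on mname): {(Hal, 2003, 21, 4, Hal), (Hal, 2003, 21, 4, Yan), (Ned, 2004, 9, 23, Hal), (Ned, 2023, 10, 40, Hal), (Ned, 2024, 13, 26, Hal)}
Apply σ_{aid ≠ 13}; surviving tuples: {(Hal, 2003, 21, 4, Hal), (Hal, 2003, 21, 4, Yan), (Ned, 2004, 9, 23, Hal), (Ned, 2023, 10, 40, Hal)}
π_{bid, aname} gives {(23, Hal), (4, Hal), (4, Yan), (40, Hal)}.
Union: {(23, Hal), (4, Hal), (4, Yan), (40, Hal)} with {(26, Uma), (33, Mo), (36, Vic), (5, Tai)} → {(23, Hal), (26, Uma), (33, Mo), (36, Vic), (4, Hal), (4, Yan), (40, Hal), (5, Tai)}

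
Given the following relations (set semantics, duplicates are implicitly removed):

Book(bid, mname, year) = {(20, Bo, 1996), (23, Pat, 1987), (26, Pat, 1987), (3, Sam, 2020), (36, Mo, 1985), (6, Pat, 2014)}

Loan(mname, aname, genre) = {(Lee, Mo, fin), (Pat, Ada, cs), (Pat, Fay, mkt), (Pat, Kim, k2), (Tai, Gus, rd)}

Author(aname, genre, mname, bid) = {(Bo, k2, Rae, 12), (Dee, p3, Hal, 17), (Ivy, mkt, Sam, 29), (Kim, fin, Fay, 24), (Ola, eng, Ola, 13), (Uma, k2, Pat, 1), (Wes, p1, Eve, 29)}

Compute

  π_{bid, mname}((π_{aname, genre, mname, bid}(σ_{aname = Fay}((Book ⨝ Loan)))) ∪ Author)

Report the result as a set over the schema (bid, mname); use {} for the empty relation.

{(1, Pat), (12, Rae), (13, Ola), (17, Hal), (23, Pat), (24, Fay), (26, Pat), (29, Eve), (29, Sam), (6, Pat)}

Joining Book and Loan on mname yields {(23, Pat, 1987, Ada, cs), (23, Pat, 1987, Fay, mkt), (23, Pat, 1987, Kim, k2), (26, Pat, 1987, Ada, cs), (26, Pat, 1987, Fay, mkt), (26, Pat, 1987, Kim, k2), (6, Pat, 2014, Ada, cs), (6, Pat, 2014, Fay, mkt), (6, Pat, 2014, Kim, k2)}.
Filtering on aname = Fay leaves {(23, Pat, 1987, Fay, mkt), (26, Pat, 1987, Fay, mkt), (6, Pat, 2014, Fay, mkt)}.
Projecting to aname, genre, mname, bid: {(Fay, mkt, Pat, 23), (Fay, mkt, Pat, 26), (Fay, mkt, Pat, 6)}
Set union of the two operands is {(Bo, k2, Rae, 12), (Dee, p3, Hal, 17), (Fay, mkt, Pat, 23), (Fay, mkt, Pat, 26), (Fay, mkt, Pat, 6), (Ivy, mkt, Sam, 29), (Kim, fin, Fay, 24), (Ola, eng, Ola, 13), (Uma, k2, Pat, 1), (Wes, p1, Eve, 29)}.
Projecting to bid, mname: {(1, Pat), (12, Rae), (13, Ola), (17, Hal), (23, Pat), (24, Fay), (26, Pat), (29, Eve), (29, Sam), (6, Pat)}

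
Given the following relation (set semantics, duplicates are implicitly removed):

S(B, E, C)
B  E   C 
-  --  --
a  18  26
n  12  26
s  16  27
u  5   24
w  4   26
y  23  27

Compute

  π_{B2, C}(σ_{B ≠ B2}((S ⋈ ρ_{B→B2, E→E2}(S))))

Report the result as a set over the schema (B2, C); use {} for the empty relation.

{(a, 26), (n, 26), (s, 27), (w, 26), (y, 27)}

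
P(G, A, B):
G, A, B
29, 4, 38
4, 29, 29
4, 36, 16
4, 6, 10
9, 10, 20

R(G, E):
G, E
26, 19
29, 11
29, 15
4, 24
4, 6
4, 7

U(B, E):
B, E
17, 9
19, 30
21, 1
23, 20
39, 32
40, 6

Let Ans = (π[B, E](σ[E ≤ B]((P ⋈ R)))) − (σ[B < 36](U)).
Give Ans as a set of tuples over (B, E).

{(10, 6), (10, 7), (16, 6), (16, 7), (29, 24), (29, 6), (29, 7), (38, 11), (38, 15)}

Joining P and R on G yields {(29, 4, 38, 11), (29, 4, 38, 15), (4, 29, 29, 24), (4, 29, 29, 6), (4, 29, 29, 7), (4, 36, 16, 24), (4, 36, 16, 6), (4, 36, 16, 7), (4, 6, 10, 24), (4, 6, 10, 6), (4, 6, 10, 7)}.
σ[E ≤ B]: keep tuples satisfying E ≤ B → {(29, 4, 38, 11), (29, 4, 38, 15), (4, 29, 29, 24), (4, 29, 29, 6), (4, 29, 29, 7), (4, 36, 16, 6), (4, 36, 16, 7), (4, 6, 10, 6), (4, 6, 10, 7)}
Projecting to B, E: {(10, 6), (10, 7), (16, 6), (16, 7), (29, 24), (29, 6), (29, 7), (38, 11), (38, 15)}
σ[B < 36]: keep tuples satisfying B < 36 → {(17, 9), (19, 30), (21, 1), (23, 20)}
Taking the difference: {(10, 6), (10, 7), (16, 6), (16, 7), (29, 24), (29, 6), (29, 7), (38, 11), (38, 15)}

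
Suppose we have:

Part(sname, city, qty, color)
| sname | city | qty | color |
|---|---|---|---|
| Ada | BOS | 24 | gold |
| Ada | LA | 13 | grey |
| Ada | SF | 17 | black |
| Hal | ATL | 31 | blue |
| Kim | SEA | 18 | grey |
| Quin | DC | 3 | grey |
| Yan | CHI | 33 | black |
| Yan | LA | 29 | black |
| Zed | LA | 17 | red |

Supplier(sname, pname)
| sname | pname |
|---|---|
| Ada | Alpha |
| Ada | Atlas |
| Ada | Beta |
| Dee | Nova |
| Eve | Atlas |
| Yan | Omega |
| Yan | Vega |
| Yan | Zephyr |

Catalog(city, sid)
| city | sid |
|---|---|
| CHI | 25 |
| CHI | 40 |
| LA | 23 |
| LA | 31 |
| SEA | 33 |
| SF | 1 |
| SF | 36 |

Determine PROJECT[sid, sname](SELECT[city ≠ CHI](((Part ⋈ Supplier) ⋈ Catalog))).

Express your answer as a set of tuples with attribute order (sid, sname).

Natural join on sname: {(Ada, BOS, 24, gold, Alpha), (Ada, BOS, 24, gold, Atlas), (Ada, BOS, 24, gold, Beta), (Ada, LA, 13, grey, Alpha), (Ada, LA, 13, grey, Atlas), (Ada, LA, 13, grey, Beta), (Ada, SF, 17, black, Alpha), (Ada, SF, 17, black, Atlas), (Ada, SF, 17, black, Beta), (Yan, CHI, 33, black, Omega), (Yan, CHI, 33, black, Vega), (Yan, CHI, 33, black, Zephyr), (Yan, LA, 29, black, Omega), (Yan, LA, 29, black, Vega), (Yan, LA, 29, black, Zephyr)}
Natural join on city: {(Ada, LA, 13, grey, Alpha, 23), (Ada, LA, 13, grey, Alpha, 31), (Ada, LA, 13, grey, Atlas, 23), (Ada, LA, 13, grey, Atlas, 31), (Ada, LA, 13, grey, Beta, 23), (Ada, LA, 13, grey, Beta, 31), (Ada, SF, 17, black, Alpha, 1), (Ada, SF, 17, black, Alpha, 36), (Ada, SF, 17, black, Atlas, 1), (Ada, SF, 17, black, Atlas, 36), (Ada, SF, 17, black, Beta, 1), (Ada, SF, 17, black, Beta, 36), (Yan, CHI, 33, black, Omega, 25), (Yan, CHI, 33, black, Omega, 40), (Yan, CHI, 33, black, Vega, 25), (Yan, CHI, 33, black, Vega, 40), (Yan, CHI, 33, black, Zephyr, 25), (Yan, CHI, 33, black, Zephyr, 40), (Yan, LA, 29, black, Omega, 23), (Yan, LA, 29, black, Omega, 31), (Yan, LA, 29, black, Vega, 23), (Yan, LA, 29, black, Vega, 31), (Yan, LA, 29, black, Zephyr, 23), (Yan, LA, 29, black, Zephyr, 31)}
Selection city ≠ CHI: {(Ada, LA, 13, grey, Alpha, 23), (Ada, LA, 13, grey, Alpha, 31), (Ada, LA, 13, grey, Atlas, 23), (Ada, LA, 13, grey, Atlas, 31), (Ada, LA, 13, grey, Beta, 23), (Ada, LA, 13, grey, Beta, 31), (Ada, SF, 17, black, Alpha, 1), (Ada, SF, 17, black, Alpha, 36), (Ada, SF, 17, black, Atlas, 1), (Ada, SF, 17, black, Atlas, 36), (Ada, SF, 17, black, Beta, 1), (Ada, SF, 17, black, Beta, 36), (Yan, LA, 29, black, Omega, 23), (Yan, LA, 29, black, Omega, 31), (Yan, LA, 29, black, Vega, 23), (Yan, LA, 29, black, Vega, 31), (Yan, LA, 29, black, Zephyr, 23), (Yan, LA, 29, black, Zephyr, 31)}
π[sid, sname]: project onto (sid, sname) (12 duplicate(s) eliminated) → {(1, Ada), (23, Ada), (23, Yan), (31, Ada), (31, Yan), (36, Ada)}

{(1, Ada), (23, Ada), (23, Yan), (31, Ada), (31, Yan), (36, Ada)}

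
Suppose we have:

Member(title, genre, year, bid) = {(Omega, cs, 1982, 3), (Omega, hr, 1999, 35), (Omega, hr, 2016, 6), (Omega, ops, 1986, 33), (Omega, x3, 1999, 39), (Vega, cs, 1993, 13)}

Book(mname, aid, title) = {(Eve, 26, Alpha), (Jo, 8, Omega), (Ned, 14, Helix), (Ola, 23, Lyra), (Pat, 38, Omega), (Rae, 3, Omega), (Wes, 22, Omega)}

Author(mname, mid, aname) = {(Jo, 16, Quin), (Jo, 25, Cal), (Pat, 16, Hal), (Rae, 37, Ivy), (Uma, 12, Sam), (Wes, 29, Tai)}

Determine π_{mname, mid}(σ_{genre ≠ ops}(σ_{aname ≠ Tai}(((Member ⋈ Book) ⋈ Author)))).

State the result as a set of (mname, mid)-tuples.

{(Jo, 16), (Jo, 25), (Pat, 16), (Rae, 37)}

Member ⋈ Book (natural join on title): {(Omega, cs, 1982, 3, Jo, 8), (Omega, cs, 1982, 3, Pat, 38), (Omega, cs, 1982, 3, Rae, 3), (Omega, cs, 1982, 3, Wes, 22), (Omega, hr, 1999, 35, Jo, 8), (Omega, hr, 1999, 35, Pat, 38), (Omega, hr, 1999, 35, Rae, 3), (Omega, hr, 1999, 35, Wes, 22), (Omega, hr, 2016, 6, Jo, 8), (Omega, hr, 2016, 6, Pat, 38), (Omega, hr, 2016, 6, Rae, 3), (Omega, hr, 2016, 6, Wes, 22), (Omega, ops, 1986, 33, Jo, 8), (Omega, ops, 1986, 33, Pat, 38), (Omega, ops, 1986, 33, Rae, 3), (Omega, ops, 1986, 33, Wes, 22), (Omega, x3, 1999, 39, Jo, 8), (Omega, x3, 1999, 39, Pat, 38), (Omega, x3, 1999, 39, Rae, 3), (Omega, x3, 1999, 39, Wes, 22)}
(Member ⋈ Book) ⋈ Author (natural join on mname): {(Omega, cs, 1982, 3, Jo, 8, 16, Quin), (Omega, cs, 1982, 3, Jo, 8, 25, Cal), (Omega, cs, 1982, 3, Pat, 38, 16, Hal), (Omega, cs, 1982, 3, Rae, 3, 37, Ivy), (Omega, cs, 1982, 3, Wes, 22, 29, Tai), (Omega, hr, 1999, 35, Jo, 8, 16, Quin), (Omega, hr, 1999, 35, Jo, 8, 25, Cal), (Omega, hr, 1999, 35, Pat, 38, 16, Hal), (Omega, hr, 1999, 35, Rae, 3, 37, Ivy), (Omega, hr, 1999, 35, Wes, 22, 29, Tai), (Omega, hr, 2016, 6, Jo, 8, 16, Quin), (Omega, hr, 2016, 6, Jo, 8, 25, Cal), (Omega, hr, 2016, 6, Pat, 38, 16, Hal), (Omega, hr, 2016, 6, Rae, 3, 37, Ivy), (Omega, hr, 2016, 6, Wes, 22, 29, Tai), (Omega, ops, 1986, 33, Jo, 8, 16, Quin), (Omega, ops, 1986, 33, Jo, 8, 25, Cal), (Omega, ops, 1986, 33, Pat, 38, 16, Hal), (Omega, ops, 1986, 33, Rae, 3, 37, Ivy), (Omega, ops, 1986, 33, Wes, 22, 29, Tai), (Omega, x3, 1999, 39, Jo, 8, 16, Quin), (Omega, x3, 1999, 39, Jo, 8, 25, Cal), (Omega, x3, 1999, 39, Pat, 38, 16, Hal), (Omega, x3, 1999, 39, Rae, 3, 37, Ivy), (Omega, x3, 1999, 39, Wes, 22, 29, Tai)}
Filtering on aname ≠ Tai leaves {(Omega, cs, 1982, 3, Jo, 8, 16, Quin), (Omega, cs, 1982, 3, Jo, 8, 25, Cal), (Omega, cs, 1982, 3, Pat, 38, 16, Hal), (Omega, cs, 1982, 3, Rae, 3, 37, Ivy), (Omega, hr, 1999, 35, Jo, 8, 16, Quin), (Omega, hr, 1999, 35, Jo, 8, 25, Cal), (Omega, hr, 1999, 35, Pat, 38, 16, Hal), (Omega, hr, 1999, 35, Rae, 3, 37, Ivy), (Omega, hr, 2016, 6, Jo, 8, 16, Quin), (Omega, hr, 2016, 6, Jo, 8, 25, Cal), (Omega, hr, 2016, 6, Pat, 38, 16, Hal), (Omega, hr, 2016, 6, Rae, 3, 37, Ivy), (Omega, ops, 1986, 33, Jo, 8, 16, Quin), (Omega, ops, 1986, 33, Jo, 8, 25, Cal), (Omega, ops, 1986, 33, Pat, 38, 16, Hal), (Omega, ops, 1986, 33, Rae, 3, 37, Ivy), (Omega, x3, 1999, 39, Jo, 8, 16, Quin), (Omega, x3, 1999, 39, Jo, 8, 25, Cal), (Omega, x3, 1999, 39, Pat, 38, 16, Hal), (Omega, x3, 1999, 39, Rae, 3, 37, Ivy)}.
Filtering on genre ≠ ops leaves {(Omega, cs, 1982, 3, Jo, 8, 16, Quin), (Omega, cs, 1982, 3, Jo, 8, 25, Cal), (Omega, cs, 1982, 3, Pat, 38, 16, Hal), (Omega, cs, 1982, 3, Rae, 3, 37, Ivy), (Omega, hr, 1999, 35, Jo, 8, 16, Quin), (Omega, hr, 1999, 35, Jo, 8, 25, Cal), (Omega, hr, 1999, 35, Pat, 38, 16, Hal), (Omega, hr, 1999, 35, Rae, 3, 37, Ivy), (Omega, hr, 2016, 6, Jo, 8, 16, Quin), (Omega, hr, 2016, 6, Jo, 8, 25, Cal), (Omega, hr, 2016, 6, Pat, 38, 16, Hal), (Omega, hr, 2016, 6, Rae, 3, 37, Ivy), (Omega, x3, 1999, 39, Jo, 8, 16, Quin), (Omega, x3, 1999, 39, Jo, 8, 25, Cal), (Omega, x3, 1999, 39, Pat, 38, 16, Hal), (Omega, x3, 1999, 39, Rae, 3, 37, Ivy)}.
π[mname, mid]: project onto (mname, mid) (12 duplicate(s) eliminated) → {(Jo, 16), (Jo, 25), (Pat, 16), (Rae, 37)}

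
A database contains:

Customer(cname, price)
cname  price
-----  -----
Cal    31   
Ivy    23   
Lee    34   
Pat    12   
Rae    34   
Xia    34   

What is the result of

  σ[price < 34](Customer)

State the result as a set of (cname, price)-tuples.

{(Cal, 31), (Ivy, 23), (Pat, 12)}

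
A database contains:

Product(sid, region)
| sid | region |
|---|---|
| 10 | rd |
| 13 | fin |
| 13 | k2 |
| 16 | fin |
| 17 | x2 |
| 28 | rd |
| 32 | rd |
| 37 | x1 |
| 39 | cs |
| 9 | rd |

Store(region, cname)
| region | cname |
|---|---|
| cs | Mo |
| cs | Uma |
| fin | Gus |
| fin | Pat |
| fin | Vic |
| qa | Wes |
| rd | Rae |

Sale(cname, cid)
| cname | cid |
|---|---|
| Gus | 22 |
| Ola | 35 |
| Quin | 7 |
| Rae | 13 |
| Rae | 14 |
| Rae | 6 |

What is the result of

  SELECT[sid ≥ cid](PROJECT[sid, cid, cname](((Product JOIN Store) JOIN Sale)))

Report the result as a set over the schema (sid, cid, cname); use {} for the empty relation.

Joining Product and Store on region yields {(10, rd, Rae), (13, fin, Gus), (13, fin, Pat), (13, fin, Vic), (16, fin, Gus), (16, fin, Pat), (16, fin, Vic), (28, rd, Rae), (32, rd, Rae), (39, cs, Mo), (39, cs, Uma), (9, rd, Rae)}.
Joining (Product JOIN Store) and Sale on cname yields {(10, rd, Rae, 13), (10, rd, Rae, 14), (10, rd, Rae, 6), (13, fin, Gus, 22), (16, fin, Gus, 22), (28, rd, Rae, 13), (28, rd, Rae, 14), (28, rd, Rae, 6), (32, rd, Rae, 13), (32, rd, Rae, 14), (32, rd, Rae, 6), (9, rd, Rae, 13), (9, rd, Rae, 14), (9, rd, Rae, 6)}.
Projecting to sid, cid, cname: {(10, 13, Rae), (10, 14, Rae), (10, 6, Rae), (13, 22, Gus), (16, 22, Gus), (28, 13, Rae), (28, 14, Rae), (28, 6, Rae), (32, 13, Rae), (32, 14, Rae), (32, 6, Rae), (9, 13, Rae), (9, 14, Rae), (9, 6, Rae)}
σ[sid ≥ cid]: keep tuples satisfying sid ≥ cid → {(10, 6, Rae), (28, 13, Rae), (28, 14, Rae), (28, 6, Rae), (32, 13, Rae), (32, 14, Rae), (32, 6, Rae), (9, 6, Rae)}

{(10, 6, Rae), (28, 13, Rae), (28, 14, Rae), (28, 6, Rae), (32, 13, Rae), (32, 14, Rae), (32, 6, Rae), (9, 6, Rae)}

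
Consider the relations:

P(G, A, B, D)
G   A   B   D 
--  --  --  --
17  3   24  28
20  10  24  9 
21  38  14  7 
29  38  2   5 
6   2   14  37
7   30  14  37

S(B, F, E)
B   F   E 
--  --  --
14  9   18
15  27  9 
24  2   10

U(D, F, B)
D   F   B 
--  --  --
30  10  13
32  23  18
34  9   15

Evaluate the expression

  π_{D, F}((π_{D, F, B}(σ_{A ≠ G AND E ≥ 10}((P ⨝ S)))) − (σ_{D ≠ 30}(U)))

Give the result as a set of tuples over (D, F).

Joining P and S on B yields {(17, 3, 24, 28, 2, 10), (20, 10, 24, 9, 2, 10), (21, 38, 14, 7, 9, 18), (6, 2, 14, 37, 9, 18), (7, 30, 14, 37, 9, 18)}.
Apply σ_{A ≠ G AND E ≥ 10}; surviving tuples: {(17, 3, 24, 28, 2, 10), (20, 10, 24, 9, 2, 10), (21, 38, 14, 7, 9, 18), (6, 2, 14, 37, 9, 18), (7, 30, 14, 37, 9, 18)}
Projecting to D, F, B (1 duplicate(s) eliminated): {(28, 2, 24), (37, 9, 14), (7, 9, 14), (9, 2, 24)}
Apply σ_{D ≠ 30}; surviving tuples: {(32, 23, 18), (34, 9, 15)}
Set difference of the two operands is {(28, 2, 24), (37, 9, 14), (7, 9, 14), (9, 2, 24)}.
Projecting to D, F: {(28, 2), (37, 9), (7, 9), (9, 2)}

{(28, 2), (37, 9), (7, 9), (9, 2)}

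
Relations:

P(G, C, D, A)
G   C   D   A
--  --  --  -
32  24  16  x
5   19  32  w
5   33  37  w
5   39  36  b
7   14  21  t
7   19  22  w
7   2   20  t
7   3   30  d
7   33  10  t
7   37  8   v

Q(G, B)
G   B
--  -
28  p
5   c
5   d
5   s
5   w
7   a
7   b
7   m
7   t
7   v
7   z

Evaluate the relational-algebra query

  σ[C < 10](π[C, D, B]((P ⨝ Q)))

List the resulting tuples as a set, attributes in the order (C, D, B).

{(2, 20, a), (2, 20, b), (2, 20, m), (2, 20, t), (2, 20, v), (2, 20, z), (3, 30, a), (3, 30, b), (3, 30, m), (3, 30, t), (3, 30, v), (3, 30, z)}

Joining P and Q on G yields {(5, 19, 32, w, c), (5, 19, 32, w, d), (5, 19, 32, w, s), (5, 19, 32, w, w), (5, 33, 37, w, c), (5, 33, 37, w, d), (5, 33, 37, w, s), (5, 33, 37, w, w), (5, 39, 36, b, c), (5, 39, 36, b, d), (5, 39, 36, b, s), (5, 39, 36, b, w), (7, 14, 21, t, a), (7, 14, 21, t, b), (7, 14, 21, t, m), (7, 14, 21, t, t), (7, 14, 21, t, v), (7, 14, 21, t, z), (7, 19, 22, w, a), (7, 19, 22, w, b), (7, 19, 22, w, m), (7, 19, 22, w, t), (7, 19, 22, w, v), (7, 19, 22, w, z), (7, 2, 20, t, a), (7, 2, 20, t, b), (7, 2, 20, t, m), (7, 2, 20, t, t), (7, 2, 20, t, v), (7, 2, 20, t, z), (7, 3, 30, d, a), (7, 3, 30, d, b), (7, 3, 30, d, m), (7, 3, 30, d, t), (7, 3, 30, d, v), (7, 3, 30, d, z), (7, 33, 10, t, a), (7, 33, 10, t, b), (7, 33, 10, t, m), (7, 33, 10, t, t), (7, 33, 10, t, v), (7, 33, 10, t, z), (7, 37, 8, v, a), (7, 37, 8, v, b), (7, 37, 8, v, m), (7, 37, 8, v, t), (7, 37, 8, v, v), (7, 37, 8, v, z)}.
Projecting to C, D, B: {(14, 21, a), (14, 21, b), (14, 21, m), (14, 21, t), (14, 21, v), (14, 21, z), (19, 22, a), (19, 22, b), (19, 22, m), (19, 22, t), (19, 22, v), (19, 22, z), (19, 32, c), (19, 32, d), (19, 32, s), (19, 32, w), (2, 20, a), (2, 20, b), (2, 20, m), (2, 20, t), (2, 20, v), (2, 20, z), (3, 30, a), (3, 30, b), (3, 30, m), (3, 30, t), (3, 30, v), (3, 30, z), (33, 10, a), (33, 10, b), (33, 10, m), (33, 10, t), (33, 10, v), (33, 10, z), (33, 37, c), (33, 37, d), (33, 37, s), (33, 37, w), (37, 8, a), (37, 8, b), (37, 8, m), (37, 8, t), (37, 8, v), (37, 8, z), (39, 36, c), (39, 36, d), (39, 36, s), (39, 36, w)}
Filtering on C < 10 leaves {(2, 20, a), (2, 20, b), (2, 20, m), (2, 20, t), (2, 20, v), (2, 20, z), (3, 30, a), (3, 30, b), (3, 30, m), (3, 30, t), (3, 30, v), (3, 30, z)}.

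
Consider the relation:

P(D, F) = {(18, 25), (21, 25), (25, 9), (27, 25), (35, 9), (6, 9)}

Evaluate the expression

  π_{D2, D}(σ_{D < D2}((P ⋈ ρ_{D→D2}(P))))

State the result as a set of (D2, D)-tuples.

ρ[D→D2]: schema becomes (D2, F); tuples unchanged.
Joining P and ρ_{D→D2}(P) on F yields {(18, 25, 18), (18, 25, 21), (18, 25, 27), (21, 25, 18), (21, 25, 21), (21, 25, 27), (25, 9, 25), (25, 9, 35), (25, 9, 6), (27, 25, 18), (27, 25, 21), (27, 25, 27), (35, 9, 25), (35, 9, 35), (35, 9, 6), (6, 9, 25), (6, 9, 35), (6, 9, 6)}.
Selection D < D2: {(18, 25, 21), (18, 25, 27), (21, 25, 27), (25, 9, 35), (6, 9, 25), (6, 9, 35)}
π_{D2, D} gives {(21, 18), (25, 6), (27, 18), (27, 21), (35, 25), (35, 6)}.

{(21, 18), (25, 6), (27, 18), (27, 21), (35, 25), (35, 6)}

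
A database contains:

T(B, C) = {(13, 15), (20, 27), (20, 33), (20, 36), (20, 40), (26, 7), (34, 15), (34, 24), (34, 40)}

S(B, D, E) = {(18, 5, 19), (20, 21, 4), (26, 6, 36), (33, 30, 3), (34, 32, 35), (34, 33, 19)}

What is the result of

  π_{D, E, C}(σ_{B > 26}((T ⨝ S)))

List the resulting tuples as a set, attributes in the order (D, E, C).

{(32, 35, 15), (32, 35, 24), (32, 35, 40), (33, 19, 15), (33, 19, 24), (33, 19, 40)}

T ⋈ S (natural join on B): {(20, 27, 21, 4), (20, 33, 21, 4), (20, 36, 21, 4), (20, 40, 21, 4), (26, 7, 6, 36), (34, 15, 32, 35), (34, 15, 33, 19), (34, 24, 32, 35), (34, 24, 33, 19), (34, 40, 32, 35), (34, 40, 33, 19)}
Apply σ_{B > 26}; surviving tuples: {(34, 15, 32, 35), (34, 15, 33, 19), (34, 24, 32, 35), (34, 24, 33, 19), (34, 40, 32, 35), (34, 40, 33, 19)}
Keep only column(s) D, E, C: {(32, 35, 15), (32, 35, 24), (32, 35, 40), (33, 19, 15), (33, 19, 24), (33, 19, 40)}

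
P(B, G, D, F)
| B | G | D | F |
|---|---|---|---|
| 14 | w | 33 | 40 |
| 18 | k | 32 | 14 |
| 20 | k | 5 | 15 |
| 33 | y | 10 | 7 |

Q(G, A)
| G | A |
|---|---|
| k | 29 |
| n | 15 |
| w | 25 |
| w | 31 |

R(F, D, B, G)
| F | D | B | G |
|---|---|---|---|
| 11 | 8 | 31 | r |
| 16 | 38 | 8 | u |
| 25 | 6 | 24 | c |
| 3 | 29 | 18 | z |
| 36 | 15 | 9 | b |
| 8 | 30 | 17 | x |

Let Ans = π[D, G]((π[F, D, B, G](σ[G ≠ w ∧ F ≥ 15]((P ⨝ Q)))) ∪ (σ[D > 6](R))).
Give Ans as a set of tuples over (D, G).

Natural join on G: {(14, w, 33, 40, 25), (14, w, 33, 40, 31), (18, k, 32, 14, 29), (20, k, 5, 15, 29)}
Filtering on G ≠ w ∧ F ≥ 15 leaves {(20, k, 5, 15, 29)}.
π_{F, D, B, G} gives {(15, 5, 20, k)}.
Filtering on D > 6 leaves {(11, 8, 31, r), (16, 38, 8, u), (3, 29, 18, z), (36, 15, 9, b), (8, 30, 17, x)}.
Taking the union: {(11, 8, 31, r), (15, 5, 20, k), (16, 38, 8, u), (3, 29, 18, z), (36, 15, 9, b), (8, 30, 17, x)}
π_{D, G} gives {(15, b), (29, z), (30, x), (38, u), (5, k), (8, r)}.

{(15, b), (29, z), (30, x), (38, u), (5, k), (8, r)}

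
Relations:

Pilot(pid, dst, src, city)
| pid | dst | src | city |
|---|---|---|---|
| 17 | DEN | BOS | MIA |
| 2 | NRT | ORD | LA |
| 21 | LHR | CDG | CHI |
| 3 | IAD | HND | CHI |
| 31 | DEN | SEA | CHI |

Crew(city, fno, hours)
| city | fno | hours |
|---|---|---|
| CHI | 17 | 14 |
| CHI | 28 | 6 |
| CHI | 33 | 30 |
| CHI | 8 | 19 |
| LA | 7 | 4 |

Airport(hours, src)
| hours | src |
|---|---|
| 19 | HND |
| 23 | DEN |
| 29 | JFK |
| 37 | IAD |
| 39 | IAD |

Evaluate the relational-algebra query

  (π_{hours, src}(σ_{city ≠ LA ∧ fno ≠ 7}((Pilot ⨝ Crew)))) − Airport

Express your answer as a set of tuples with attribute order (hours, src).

Pilot ⋈ Crew (natural join on city): {(2, NRT, ORD, LA, 7, 4), (21, LHR, CDG, CHI, 17, 14), (21, LHR, CDG, CHI, 28, 6), (21, LHR, CDG, CHI, 33, 30), (21, LHR, CDG, CHI, 8, 19), (3, IAD, HND, CHI, 17, 14), (3, IAD, HND, CHI, 28, 6), (3, IAD, HND, CHI, 33, 30), (3, IAD, HND, CHI, 8, 19), (31, DEN, SEA, CHI, 17, 14), (31, DEN, SEA, CHI, 28, 6), (31, DEN, SEA, CHI, 33, 30), (31, DEN, SEA, CHI, 8, 19)}
Apply σ_{city ≠ LA ∧ fno ≠ 7}; surviving tuples: {(21, LHR, CDG, CHI, 17, 14), (21, LHR, CDG, CHI, 28, 6), (21, LHR, CDG, CHI, 33, 30), (21, LHR, CDG, CHI, 8, 19), (3, IAD, HND, CHI, 17, 14), (3, IAD, HND, CHI, 28, 6), (3, IAD, HND, CHI, 33, 30), (3, IAD, HND, CHI, 8, 19), (31, DEN, SEA, CHI, 17, 14), (31, DEN, SEA, CHI, 28, 6), (31, DEN, SEA, CHI, 33, 30), (31, DEN, SEA, CHI, 8, 19)}
π_{hours, src} gives {(14, CDG), (14, HND), (14, SEA), (19, CDG), (19, HND), (19, SEA), (30, CDG), (30, HND), (30, SEA), (6, CDG), (6, HND), (6, SEA)}.
Set difference of the two operands is {(14, CDG), (14, HND), (14, SEA), (19, CDG), (19, SEA), (30, CDG), (30, HND), (30, SEA), (6, CDG), (6, HND), (6, SEA)}.

{(14, CDG), (14, HND), (14, SEA), (19, CDG), (19, SEA), (30, CDG), (30, HND), (30, SEA), (6, CDG), (6, HND), (6, SEA)}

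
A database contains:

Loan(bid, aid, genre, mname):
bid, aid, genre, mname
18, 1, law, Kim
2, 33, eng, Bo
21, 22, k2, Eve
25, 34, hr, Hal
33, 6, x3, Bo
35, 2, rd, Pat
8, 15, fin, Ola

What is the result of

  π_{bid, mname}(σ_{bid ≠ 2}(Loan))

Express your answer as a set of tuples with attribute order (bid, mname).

Apply σ_{bid ≠ 2}; surviving tuples: {(18, 1, law, Kim), (21, 22, k2, Eve), (25, 34, hr, Hal), (33, 6, x3, Bo), (35, 2, rd, Pat), (8, 15, fin, Ola)}
Keep only column(s) bid, mname: {(18, Kim), (21, Eve), (25, Hal), (33, Bo), (35, Pat), (8, Ola)}

{(18, Kim), (21, Eve), (25, Hal), (33, Bo), (35, Pat), (8, Ola)}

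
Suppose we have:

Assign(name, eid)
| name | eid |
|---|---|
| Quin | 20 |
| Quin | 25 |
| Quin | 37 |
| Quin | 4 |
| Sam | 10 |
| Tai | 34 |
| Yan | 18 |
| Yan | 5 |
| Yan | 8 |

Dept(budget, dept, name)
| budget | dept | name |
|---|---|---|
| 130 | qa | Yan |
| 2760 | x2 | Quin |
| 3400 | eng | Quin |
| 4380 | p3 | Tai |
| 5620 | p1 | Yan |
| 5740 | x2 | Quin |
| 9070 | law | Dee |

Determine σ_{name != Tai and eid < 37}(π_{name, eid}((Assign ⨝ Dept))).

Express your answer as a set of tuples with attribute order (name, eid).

Joining Assign and Dept on name yields {(Quin, 20, 2760, x2), (Quin, 20, 3400, eng), (Quin, 20, 5740, x2), (Quin, 25, 2760, x2), (Quin, 25, 3400, eng), (Quin, 25, 5740, x2), (Quin, 37, 2760, x2), (Quin, 37, 3400, eng), (Quin, 37, 5740, x2), (Quin, 4, 2760, x2), (Quin, 4, 3400, eng), (Quin, 4, 5740, x2), (Tai, 34, 4380, p3), (Yan, 18, 130, qa), (Yan, 18, 5620, p1), (Yan, 5, 130, qa), (Yan, 5, 5620, p1), (Yan, 8, 130, qa), (Yan, 8, 5620, p1)}.
Keep only column(s) name, eid (11 duplicate(s) eliminated): {(Quin, 20), (Quin, 25), (Quin, 37), (Quin, 4), (Tai, 34), (Yan, 18), (Yan, 5), (Yan, 8)}
Selection name != Tai and eid < 37: {(Quin, 20), (Quin, 25), (Quin, 4), (Yan, 18), (Yan, 5), (Yan, 8)}

{(Quin, 20), (Quin, 25), (Quin, 4), (Yan, 18), (Yan, 5), (Yan, 8)}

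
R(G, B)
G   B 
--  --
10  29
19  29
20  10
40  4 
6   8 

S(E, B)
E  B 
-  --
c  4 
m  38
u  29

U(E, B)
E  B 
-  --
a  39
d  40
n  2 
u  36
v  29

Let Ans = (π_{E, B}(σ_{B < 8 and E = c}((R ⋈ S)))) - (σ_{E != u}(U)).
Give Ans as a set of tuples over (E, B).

{(c, 4)}

R ⋈ S (natural join on B): {(10, 29, u), (19, 29, u), (40, 4, c)}
Apply σ_{B < 8 and E = c}; surviving tuples: {(40, 4, c)}
Keep only column(s) E, B: {(c, 4)}
Apply σ_{E != u}; surviving tuples: {(a, 39), (d, 40), (n, 2), (v, 29)}
Set difference of the two operands is {(c, 4)}.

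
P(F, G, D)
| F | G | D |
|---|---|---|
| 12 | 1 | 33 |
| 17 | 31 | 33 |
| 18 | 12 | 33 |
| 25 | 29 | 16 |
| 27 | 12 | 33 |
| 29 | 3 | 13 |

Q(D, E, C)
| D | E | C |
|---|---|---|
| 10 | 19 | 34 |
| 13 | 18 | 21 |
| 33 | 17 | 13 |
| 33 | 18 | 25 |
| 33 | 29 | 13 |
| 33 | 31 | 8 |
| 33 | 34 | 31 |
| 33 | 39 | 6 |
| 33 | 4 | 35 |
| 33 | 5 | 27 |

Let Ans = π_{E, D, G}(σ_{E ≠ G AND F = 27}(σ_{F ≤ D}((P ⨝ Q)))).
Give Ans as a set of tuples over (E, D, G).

Natural join on D: {(12, 1, 33, 17, 13), (12, 1, 33, 18, 25), (12, 1, 33, 29, 13), (12, 1, 33, 31, 8), (12, 1, 33, 34, 31), (12, 1, 33, 39, 6), (12, 1, 33, 4, 35), (12, 1, 33, 5, 27), (17, 31, 33, 17, 13), (17, 31, 33, 18, 25), (17, 31, 33, 29, 13), (17, 31, 33, 31, 8), (17, 31, 33, 34, 31), (17, 31, 33, 39, 6), (17, 31, 33, 4, 35), (17, 31, 33, 5, 27), (18, 12, 33, 17, 13), (18, 12, 33, 18, 25), (18, 12, 33, 29, 13), (18, 12, 33, 31, 8), (18, 12, 33, 34, 31), (18, 12, 33, 39, 6), (18, 12, 33, 4, 35), (18, 12, 33, 5, 27), (27, 12, 33, 17, 13), (27, 12, 33, 18, 25), (27, 12, 33, 29, 13), (27, 12, 33, 31, 8), (27, 12, 33, 34, 31), (27, 12, 33, 39, 6), (27, 12, 33, 4, 35), (27, 12, 33, 5, 27), (29, 3, 13, 18, 21)}
Apply σ_{F ≤ D}; surviving tuples: {(12, 1, 33, 17, 13), (12, 1, 33, 18, 25), (12, 1, 33, 29, 13), (12, 1, 33, 31, 8), (12, 1, 33, 34, 31), (12, 1, 33, 39, 6), (12, 1, 33, 4, 35), (12, 1, 33, 5, 27), (17, 31, 33, 17, 13), (17, 31, 33, 18, 25), (17, 31, 33, 29, 13), (17, 31, 33, 31, 8), (17, 31, 33, 34, 31), (17, 31, 33, 39, 6), (17, 31, 33, 4, 35), (17, 31, 33, 5, 27), (18, 12, 33, 17, 13), (18, 12, 33, 18, 25), (18, 12, 33, 29, 13), (18, 12, 33, 31, 8), (18, 12, 33, 34, 31), (18, 12, 33, 39, 6), (18, 12, 33, 4, 35), (18, 12, 33, 5, 27), (27, 12, 33, 17, 13), (27, 12, 33, 18, 25), (27, 12, 33, 29, 13), (27, 12, 33, 31, 8), (27, 12, 33, 34, 31), (27, 12, 33, 39, 6), (27, 12, 33, 4, 35), (27, 12, 33, 5, 27)}
Apply σ_{E ≠ G AND F = 27}; surviving tuples: {(27, 12, 33, 17, 13), (27, 12, 33, 18, 25), (27, 12, 33, 29, 13), (27, 12, 33, 31, 8), (27, 12, 33, 34, 31), (27, 12, 33, 39, 6), (27, 12, 33, 4, 35), (27, 12, 33, 5, 27)}
Projecting to E, D, G: {(17, 33, 12), (18, 33, 12), (29, 33, 12), (31, 33, 12), (34, 33, 12), (39, 33, 12), (4, 33, 12), (5, 33, 12)}

{(17, 33, 12), (18, 33, 12), (29, 33, 12), (31, 33, 12), (34, 33, 12), (39, 33, 12), (4, 33, 12), (5, 33, 12)}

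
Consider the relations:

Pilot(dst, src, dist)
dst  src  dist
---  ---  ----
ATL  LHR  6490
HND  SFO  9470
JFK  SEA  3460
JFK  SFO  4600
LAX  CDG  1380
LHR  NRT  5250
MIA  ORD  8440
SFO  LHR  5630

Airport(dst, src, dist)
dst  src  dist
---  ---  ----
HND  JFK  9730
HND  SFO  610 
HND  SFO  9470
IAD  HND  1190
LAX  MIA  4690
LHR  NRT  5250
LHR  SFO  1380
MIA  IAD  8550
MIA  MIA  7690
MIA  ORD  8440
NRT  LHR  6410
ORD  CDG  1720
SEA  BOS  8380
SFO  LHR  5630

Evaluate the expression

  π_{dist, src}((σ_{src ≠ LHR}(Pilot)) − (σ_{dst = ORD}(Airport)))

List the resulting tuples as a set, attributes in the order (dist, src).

Selection src ≠ LHR: {(HND, SFO, 9470), (JFK, SEA, 3460), (JFK, SFO, 4600), (LAX, CDG, 1380), (LHR, NRT, 5250), (MIA, ORD, 8440)}
Selection dst = ORD: {(ORD, CDG, 1720)}
Difference: {(HND, SFO, 9470), (JFK, SEA, 3460), (JFK, SFO, 4600), (LAX, CDG, 1380), (LHR, NRT, 5250), (MIA, ORD, 8440)} with {(ORD, CDG, 1720)} → {(HND, SFO, 9470), (JFK, SEA, 3460), (JFK, SFO, 4600), (LAX, CDG, 1380), (LHR, NRT, 5250), (MIA, ORD, 8440)}
Keep only column(s) dist, src: {(1380, CDG), (3460, SEA), (4600, SFO), (5250, NRT), (8440, ORD), (9470, SFO)}

{(1380, CDG), (3460, SEA), (4600, SFO), (5250, NRT), (8440, ORD), (9470, SFO)}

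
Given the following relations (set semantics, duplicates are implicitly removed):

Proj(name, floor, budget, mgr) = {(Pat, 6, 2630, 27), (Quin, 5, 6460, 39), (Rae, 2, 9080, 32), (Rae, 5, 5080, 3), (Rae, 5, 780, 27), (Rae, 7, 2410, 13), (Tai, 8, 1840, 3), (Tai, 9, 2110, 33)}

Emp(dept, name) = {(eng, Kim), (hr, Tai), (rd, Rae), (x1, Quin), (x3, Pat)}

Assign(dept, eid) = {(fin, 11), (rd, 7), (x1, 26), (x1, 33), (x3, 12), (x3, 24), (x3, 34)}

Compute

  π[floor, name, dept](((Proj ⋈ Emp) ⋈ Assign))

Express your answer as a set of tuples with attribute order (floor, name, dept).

{(2, Rae, rd), (5, Quin, x1), (5, Rae, rd), (6, Pat, x3), (7, Rae, rd)}

Proj ⋈ Emp (natural join on name): {(Pat, 6, 2630, 27, x3), (Quin, 5, 6460, 39, x1), (Rae, 2, 9080, 32, rd), (Rae, 5, 5080, 3, rd), (Rae, 5, 780, 27, rd), (Rae, 7, 2410, 13, rd), (Tai, 8, 1840, 3, hr), (Tai, 9, 2110, 33, hr)}
(Proj ⋈ Emp) ⋈ Assign (natural join on dept): {(Pat, 6, 2630, 27, x3, 12), (Pat, 6, 2630, 27, x3, 24), (Pat, 6, 2630, 27, x3, 34), (Quin, 5, 6460, 39, x1, 26), (Quin, 5, 6460, 39, x1, 33), (Rae, 2, 9080, 32, rd, 7), (Rae, 5, 5080, 3, rd, 7), (Rae, 5, 780, 27, rd, 7), (Rae, 7, 2410, 13, rd, 7)}
Projecting to floor, name, dept (4 duplicate(s) eliminated): {(2, Rae, rd), (5, Quin, x1), (5, Rae, rd), (6, Pat, x3), (7, Rae, rd)}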